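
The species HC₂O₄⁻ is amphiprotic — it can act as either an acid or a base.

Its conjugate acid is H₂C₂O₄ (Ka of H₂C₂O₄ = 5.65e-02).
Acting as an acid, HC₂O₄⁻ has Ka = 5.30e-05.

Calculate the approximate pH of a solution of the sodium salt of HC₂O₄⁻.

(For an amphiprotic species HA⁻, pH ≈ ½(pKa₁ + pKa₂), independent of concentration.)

pKa₁ = -log(5.65e-02) = 1.25; pKa₂ = -log(5.30e-05) = 4.28. For an amphiprotic species, pH ≈ ½(pKa₁ + pKa₂) = ½(1.25 + 4.28) = 2.76.

pH = 2.76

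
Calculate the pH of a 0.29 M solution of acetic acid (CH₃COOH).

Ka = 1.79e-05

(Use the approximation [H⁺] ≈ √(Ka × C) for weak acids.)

[H⁺] = √(Ka × C) = √(1.79e-05 × 0.29) = 2.2784e-03. pH = -log(2.2784e-03)

pH = 2.64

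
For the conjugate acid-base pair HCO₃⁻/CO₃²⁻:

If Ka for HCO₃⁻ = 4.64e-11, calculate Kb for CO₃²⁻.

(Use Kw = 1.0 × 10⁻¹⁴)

For a conjugate pair Ka × Kb = Kw, so Kb = Kw/Ka = 1.0 × 10⁻¹⁴ / 4.64e-11 = 2.16e-04.

K_b = 2.16e-04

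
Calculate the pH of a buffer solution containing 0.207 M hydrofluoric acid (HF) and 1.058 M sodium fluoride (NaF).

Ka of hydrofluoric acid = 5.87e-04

pKa = -log(5.87e-04) = 3.23. pH = pKa + log([A⁻]/[HA]) = 3.23 + log(1.058/0.207)

pH = 3.94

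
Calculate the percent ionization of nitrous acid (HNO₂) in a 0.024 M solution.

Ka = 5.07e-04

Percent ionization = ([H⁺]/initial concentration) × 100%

Using Ka equilibrium: x² + Ka×x - Ka×C = 0. Solving: [H⁺] = 3.2440e-03. Percent = (3.2440e-03/0.024) × 100

Percent ionization = 13.5%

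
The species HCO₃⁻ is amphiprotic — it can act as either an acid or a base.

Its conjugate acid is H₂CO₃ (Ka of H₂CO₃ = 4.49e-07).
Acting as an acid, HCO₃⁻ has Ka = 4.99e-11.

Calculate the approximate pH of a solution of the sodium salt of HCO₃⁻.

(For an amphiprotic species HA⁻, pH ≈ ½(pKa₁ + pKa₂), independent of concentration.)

pKa₁ = -log(4.49e-07) = 6.35; pKa₂ = -log(4.99e-11) = 10.30. For an amphiprotic species, pH ≈ ½(pKa₁ + pKa₂) = ½(6.35 + 10.30) = 8.32.

pH = 8.32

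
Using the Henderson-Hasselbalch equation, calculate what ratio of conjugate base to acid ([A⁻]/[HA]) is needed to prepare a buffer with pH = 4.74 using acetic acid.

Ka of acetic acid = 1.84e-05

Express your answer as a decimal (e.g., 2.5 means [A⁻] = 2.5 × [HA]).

pKa = -log(1.84e-05) = 4.7352. pH = pKa + log([A⁻]/[HA]), so log([A⁻]/[HA]) = pH − pKa = 4.74 − 4.7352 = 0.0048. [A⁻]/[HA] = 10^(0.0048) = 1.01

[A⁻]/[HA] = 1.01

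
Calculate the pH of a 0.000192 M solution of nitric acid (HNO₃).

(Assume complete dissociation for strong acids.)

[H⁺] = 0.000192 M for strong acid. pH = -log[H⁺] = -log(0.000192)

pH = 3.72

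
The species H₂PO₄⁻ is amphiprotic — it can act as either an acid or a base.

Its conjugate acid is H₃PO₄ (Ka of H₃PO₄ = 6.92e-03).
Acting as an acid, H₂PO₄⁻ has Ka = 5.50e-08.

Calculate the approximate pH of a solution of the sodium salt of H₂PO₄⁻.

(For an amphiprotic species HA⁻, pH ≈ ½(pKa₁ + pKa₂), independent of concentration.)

pKa₁ = -log(6.92e-03) = 2.16; pKa₂ = -log(5.50e-08) = 7.26. For an amphiprotic species, pH ≈ ½(pKa₁ + pKa₂) = ½(2.16 + 7.26) = 4.71.

pH = 4.71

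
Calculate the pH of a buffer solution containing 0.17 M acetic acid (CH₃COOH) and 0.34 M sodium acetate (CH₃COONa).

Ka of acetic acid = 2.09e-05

pKa = -log(2.09e-05) = 4.68. pH = pKa + log([A⁻]/[HA]) = 4.68 + log(0.34/0.17)

pH = 4.98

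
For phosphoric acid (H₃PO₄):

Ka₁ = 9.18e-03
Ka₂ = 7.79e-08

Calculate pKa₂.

pKa₂ = -log(Ka₂) = -log(7.79e-08) = 7.11.

pK_{a2} = 7.11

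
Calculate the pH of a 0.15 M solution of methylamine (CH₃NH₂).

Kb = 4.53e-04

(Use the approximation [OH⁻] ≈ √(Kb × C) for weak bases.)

[OH⁻] = √(Kb × C) = √(4.53e-04 × 0.15) = 8.2432e-03. pOH = 2.08, pH = 14 - pOH

pH = 11.92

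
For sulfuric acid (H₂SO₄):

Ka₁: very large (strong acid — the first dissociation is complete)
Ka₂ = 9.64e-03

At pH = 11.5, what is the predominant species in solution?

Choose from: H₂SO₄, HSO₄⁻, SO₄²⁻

The first dissociation is complete, so H₂SO₄ itself is never the predominant species in water; pKa₂ = -log(9.64e-03) = 2.02. For a polyprotic acid the predominant species crosses at each pKa: below pKa_n the protonated form dominates, above it the deprotonated form does. At pH = 11.5, the predominant species is SO₄²⁻.

SO₄²⁻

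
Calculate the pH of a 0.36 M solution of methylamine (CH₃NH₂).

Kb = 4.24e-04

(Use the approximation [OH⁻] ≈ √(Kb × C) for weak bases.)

[OH⁻] = √(Kb × C) = √(4.24e-04 × 0.36) = 1.2355e-02. pOH = 1.91, pH = 14 - pOH

pH = 12.09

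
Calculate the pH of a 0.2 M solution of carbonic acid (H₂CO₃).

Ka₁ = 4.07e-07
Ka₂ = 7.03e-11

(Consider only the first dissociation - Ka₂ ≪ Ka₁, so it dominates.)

First dissociation dominates. From Ka₁ = [H⁺][HA⁻]/[H₂A], x² + Ka₁·x − Ka₁·C = 0 with C = 0.2 M and Ka₁ = 4.07e-07. Solving: [H⁺] = (−Ka₁ + √(Ka₁² + 4·Ka₁·C)) / 2 = 2.8510e-04 M. pH = -log(2.8510e-04) = 3.54.

pH = 3.54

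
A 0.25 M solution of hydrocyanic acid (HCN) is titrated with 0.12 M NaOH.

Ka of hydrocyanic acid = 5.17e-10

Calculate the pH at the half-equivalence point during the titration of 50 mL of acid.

At half-equivalence [HA] = [A⁻], so Henderson-Hasselbalch gives pH = pKa = -log(5.17e-10) = 9.29.

pH = pKa = 9.29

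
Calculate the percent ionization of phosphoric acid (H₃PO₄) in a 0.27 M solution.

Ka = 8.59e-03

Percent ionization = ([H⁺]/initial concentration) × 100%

Using Ka equilibrium: x² + Ka×x - Ka×C = 0. Solving: [H⁺] = 4.4055e-02. Percent = (4.4055e-02/0.27) × 100

Percent ionization = 16.3%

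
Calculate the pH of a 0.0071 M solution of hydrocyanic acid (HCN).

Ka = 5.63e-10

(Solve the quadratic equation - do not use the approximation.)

x² + Ka×x - Ka×C = 0. Using quadratic formula: [H⁺] = 1.9990e-06

pH = 5.70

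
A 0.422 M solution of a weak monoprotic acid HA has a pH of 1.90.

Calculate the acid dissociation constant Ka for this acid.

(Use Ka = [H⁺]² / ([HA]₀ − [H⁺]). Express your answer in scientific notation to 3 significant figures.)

[H⁺] = 10^(−pH) = 10^(−1.90) = 1.259e-02 M. For HA ⇌ H⁺ + A⁻, Ka = [H⁺][A⁻]/[HA] = [H⁺]² / ([HA]₀ − [H⁺]) = (1.259e-02)² / (0.422 − 1.259e-02) = 3.87e-04.

K_a = 3.87e-04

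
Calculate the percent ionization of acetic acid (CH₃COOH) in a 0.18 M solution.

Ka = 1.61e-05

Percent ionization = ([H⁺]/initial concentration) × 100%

Using Ka equilibrium: x² + Ka×x - Ka×C = 0. Solving: [H⁺] = 1.6943e-03. Percent = (1.6943e-03/0.18) × 100

Percent ionization = 0.941%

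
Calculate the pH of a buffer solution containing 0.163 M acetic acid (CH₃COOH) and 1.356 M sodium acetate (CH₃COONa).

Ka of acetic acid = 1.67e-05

pKa = -log(1.67e-05) = 4.78. pH = pKa + log([A⁻]/[HA]) = 4.78 + log(1.356/0.163)

pH = 5.70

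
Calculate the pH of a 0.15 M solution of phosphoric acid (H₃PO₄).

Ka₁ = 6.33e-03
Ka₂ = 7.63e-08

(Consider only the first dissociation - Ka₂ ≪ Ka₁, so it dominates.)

First dissociation dominates. From Ka₁ = [H⁺][HA⁻]/[H₂A], x² + Ka₁·x − Ka₁·C = 0 with C = 0.15 M and Ka₁ = 6.33e-03. Solving: [H⁺] = (−Ka₁ + √(Ka₁² + 4·Ka₁·C)) / 2 = 2.7811e-02 M. pH = -log(2.7811e-02) = 1.56.

pH = 1.56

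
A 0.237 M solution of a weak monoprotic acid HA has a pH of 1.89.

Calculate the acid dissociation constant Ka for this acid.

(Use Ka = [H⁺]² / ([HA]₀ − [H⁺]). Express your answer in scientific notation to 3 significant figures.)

[H⁺] = 10^(−pH) = 10^(−1.89) = 1.288e-02 M. For HA ⇌ H⁺ + A⁻, Ka = [H⁺][A⁻]/[HA] = [H⁺]² / ([HA]₀ − [H⁺]) = (1.288e-02)² / (0.237 − 1.288e-02) = 7.40e-04.

K_a = 7.40e-04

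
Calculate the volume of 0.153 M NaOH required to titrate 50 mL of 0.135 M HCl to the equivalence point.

At equivalence: moles acid = moles base. moles HCl = 0.135 × 50/1000 = 0.00675 mol. V_base = moles / 0.153 × 1000 = 44.1 mL.

V_{base} = 44.1 mL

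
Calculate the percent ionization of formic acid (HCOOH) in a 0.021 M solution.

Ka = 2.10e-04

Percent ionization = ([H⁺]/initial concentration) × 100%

Using Ka equilibrium: x² + Ka×x - Ka×C = 0. Solving: [H⁺] = 1.9976e-03. Percent = (1.9976e-03/0.021) × 100

Percent ionization = 9.51%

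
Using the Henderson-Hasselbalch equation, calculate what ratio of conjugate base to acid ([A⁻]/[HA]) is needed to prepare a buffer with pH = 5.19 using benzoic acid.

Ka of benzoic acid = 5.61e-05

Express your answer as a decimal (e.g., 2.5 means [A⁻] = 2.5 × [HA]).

pKa = -log(5.61e-05) = 4.2510. pH = pKa + log([A⁻]/[HA]), so log([A⁻]/[HA]) = pH − pKa = 5.19 − 4.2510 = 0.9390. [A⁻]/[HA] = 10^(0.9390) = 8.69

[A⁻]/[HA] = 8.69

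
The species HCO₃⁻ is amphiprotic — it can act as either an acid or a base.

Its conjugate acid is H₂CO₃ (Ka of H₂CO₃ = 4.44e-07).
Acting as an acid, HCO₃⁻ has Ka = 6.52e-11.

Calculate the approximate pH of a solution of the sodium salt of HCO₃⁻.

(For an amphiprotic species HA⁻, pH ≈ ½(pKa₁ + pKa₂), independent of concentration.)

pKa₁ = -log(4.44e-07) = 6.35; pKa₂ = -log(6.52e-11) = 10.19. For an amphiprotic species, pH ≈ ½(pKa₁ + pKa₂) = ½(6.35 + 10.19) = 8.27.

pH = 8.27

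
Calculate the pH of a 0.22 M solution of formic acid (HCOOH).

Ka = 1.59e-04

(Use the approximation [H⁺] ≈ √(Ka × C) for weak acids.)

[H⁺] = √(Ka × C) = √(1.59e-04 × 0.22) = 5.9144e-03. pH = -log(5.9144e-03)

pH = 2.23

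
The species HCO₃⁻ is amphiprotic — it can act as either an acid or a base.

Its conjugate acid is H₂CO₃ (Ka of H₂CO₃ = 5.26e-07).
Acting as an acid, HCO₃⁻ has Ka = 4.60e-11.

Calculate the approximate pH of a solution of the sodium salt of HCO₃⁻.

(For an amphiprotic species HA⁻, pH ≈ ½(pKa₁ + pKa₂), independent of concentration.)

pKa₁ = -log(5.26e-07) = 6.28; pKa₂ = -log(4.60e-11) = 10.34. For an amphiprotic species, pH ≈ ½(pKa₁ + pKa₂) = ½(6.28 + 10.34) = 8.31.

pH = 8.31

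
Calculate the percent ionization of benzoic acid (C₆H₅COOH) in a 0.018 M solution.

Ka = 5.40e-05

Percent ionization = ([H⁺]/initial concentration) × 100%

Using Ka equilibrium: x² + Ka×x - Ka×C = 0. Solving: [H⁺] = 9.5927e-04. Percent = (9.5927e-04/0.018) × 100

Percent ionization = 5.33%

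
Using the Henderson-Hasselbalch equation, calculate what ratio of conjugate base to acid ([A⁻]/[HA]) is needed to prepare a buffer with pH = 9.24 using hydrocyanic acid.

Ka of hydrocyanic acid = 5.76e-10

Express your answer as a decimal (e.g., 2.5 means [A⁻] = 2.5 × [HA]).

pKa = -log(5.76e-10) = 9.2396. pH = pKa + log([A⁻]/[HA]), so log([A⁻]/[HA]) = pH − pKa = 9.24 − 9.2396 = 0.0004. [A⁻]/[HA] = 10^(0.0004) = 1.00

[A⁻]/[HA] = 1.00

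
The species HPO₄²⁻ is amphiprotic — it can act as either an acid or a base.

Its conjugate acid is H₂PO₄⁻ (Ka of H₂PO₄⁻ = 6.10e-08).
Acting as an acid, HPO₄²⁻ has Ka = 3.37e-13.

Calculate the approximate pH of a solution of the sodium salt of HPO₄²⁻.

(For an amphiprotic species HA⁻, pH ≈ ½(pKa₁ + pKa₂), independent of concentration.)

pKa₁ = -log(6.10e-08) = 7.21; pKa₂ = -log(3.37e-13) = 12.47. For an amphiprotic species, pH ≈ ½(pKa₁ + pKa₂) = ½(7.21 + 12.47) = 9.84.

pH = 9.84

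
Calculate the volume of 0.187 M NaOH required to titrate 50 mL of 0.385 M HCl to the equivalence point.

At equivalence: moles acid = moles base. moles HCl = 0.385 × 50/1000 = 0.01925 mol. V_base = moles / 0.187 × 1000 = 102.9 mL.

V_{base} = 102.9 mL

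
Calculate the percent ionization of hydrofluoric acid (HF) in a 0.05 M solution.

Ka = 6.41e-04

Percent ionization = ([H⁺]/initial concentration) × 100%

Using Ka equilibrium: x² + Ka×x - Ka×C = 0. Solving: [H⁺] = 5.3498e-03. Percent = (5.3498e-03/0.05) × 100

Percent ionization = 10.7%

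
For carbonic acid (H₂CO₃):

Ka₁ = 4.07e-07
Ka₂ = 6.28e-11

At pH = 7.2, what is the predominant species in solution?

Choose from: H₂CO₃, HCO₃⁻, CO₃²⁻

pKa₁ = 6.39, pKa₂ = 10.20. For a polyprotic acid the predominant species crosses at each pKa: below pKa_n the protonated form dominates, above it the deprotonated form does. At pH = 7.2, the predominant species is HCO₃⁻.

HCO₃⁻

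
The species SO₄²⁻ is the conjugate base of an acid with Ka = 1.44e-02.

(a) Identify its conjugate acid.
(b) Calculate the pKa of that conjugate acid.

(a) The conjugate acid is formed by adding one H⁺ to SO₄²⁻, giving HSO₄⁻. (b) pKa = -log(Ka) = -log(1.44e-02) = 1.84.

Conjugate acid: HSO₄⁻; pK_a = 1.84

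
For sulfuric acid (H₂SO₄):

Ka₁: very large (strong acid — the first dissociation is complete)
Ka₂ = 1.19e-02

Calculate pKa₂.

pKa₂ = -log(Ka₂) = -log(1.19e-02) = 1.92.

pK_{a2} = 1.92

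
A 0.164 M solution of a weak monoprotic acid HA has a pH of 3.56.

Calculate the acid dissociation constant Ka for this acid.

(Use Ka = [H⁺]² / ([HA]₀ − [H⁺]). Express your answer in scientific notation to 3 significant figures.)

[H⁺] = 10^(−pH) = 10^(−3.56) = 2.754e-04 M. For HA ⇌ H⁺ + A⁻, Ka = [H⁺][A⁻]/[HA] = [H⁺]² / ([HA]₀ − [H⁺]) = (2.754e-04)² / (0.164 − 2.754e-04) = 4.63e-07.

K_a = 4.63e-07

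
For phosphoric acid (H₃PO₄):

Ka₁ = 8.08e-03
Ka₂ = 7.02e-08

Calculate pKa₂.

pKa₂ = -log(Ka₂) = -log(7.02e-08) = 7.15.

pK_{a2} = 7.15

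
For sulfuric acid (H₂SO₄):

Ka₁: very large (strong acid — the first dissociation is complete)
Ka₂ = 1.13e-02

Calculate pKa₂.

pKa₂ = -log(Ka₂) = -log(1.13e-02) = 1.95.

pK_{a2} = 1.95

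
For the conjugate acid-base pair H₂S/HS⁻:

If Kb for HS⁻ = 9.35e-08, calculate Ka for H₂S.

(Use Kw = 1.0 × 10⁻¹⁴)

For a conjugate pair Ka × Kb = Kw, so Ka = Kw/Kb = 1.0 × 10⁻¹⁴ / 9.35e-08 = 1.07e-07.

K_a = 1.07e-07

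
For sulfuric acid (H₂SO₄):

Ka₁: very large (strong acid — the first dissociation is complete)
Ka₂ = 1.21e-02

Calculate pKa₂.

pKa₂ = -log(Ka₂) = -log(1.21e-02) = 1.92.

pK_{a2} = 1.92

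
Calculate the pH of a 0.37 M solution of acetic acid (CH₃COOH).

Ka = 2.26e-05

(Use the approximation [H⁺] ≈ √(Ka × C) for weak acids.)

[H⁺] = √(Ka × C) = √(2.26e-05 × 0.37) = 2.8917e-03. pH = -log(2.8917e-03)

pH = 2.54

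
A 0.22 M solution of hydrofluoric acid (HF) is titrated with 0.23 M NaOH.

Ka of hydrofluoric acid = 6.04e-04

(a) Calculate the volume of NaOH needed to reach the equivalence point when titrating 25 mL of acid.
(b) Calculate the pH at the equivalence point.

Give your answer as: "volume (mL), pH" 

moles acid = 0.22 × 25/1000 = 0.0055 mol; V_base = moles/0.23 × 1000 = 23.9 mL. At equivalence only the conjugate base is present: [A⁻] = 0.0055/0.049 = 1.1244e-01 M. Kb = Kw/Ka = 1.66e-11; [OH⁻] = √(Kb × [A⁻]) = 1.3644e-06; pOH = 5.87; pH = 14 - pOH = 8.13.

V = 23.9 mL, pH = 8.13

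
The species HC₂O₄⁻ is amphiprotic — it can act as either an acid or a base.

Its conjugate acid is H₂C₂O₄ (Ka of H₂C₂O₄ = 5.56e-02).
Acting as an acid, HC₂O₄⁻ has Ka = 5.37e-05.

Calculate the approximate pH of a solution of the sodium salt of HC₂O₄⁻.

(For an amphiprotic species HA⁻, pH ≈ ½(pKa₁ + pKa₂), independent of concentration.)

pKa₁ = -log(5.56e-02) = 1.25; pKa₂ = -log(5.37e-05) = 4.27. For an amphiprotic species, pH ≈ ½(pKa₁ + pKa₂) = ½(1.25 + 4.27) = 2.76.

pH = 2.76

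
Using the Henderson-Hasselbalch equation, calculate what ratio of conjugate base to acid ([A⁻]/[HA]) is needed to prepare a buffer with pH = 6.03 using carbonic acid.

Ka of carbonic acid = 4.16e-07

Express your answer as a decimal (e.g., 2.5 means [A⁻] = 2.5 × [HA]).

pKa = -log(4.16e-07) = 6.3809. pH = pKa + log([A⁻]/[HA]), so log([A⁻]/[HA]) = pH − pKa = 6.03 − 6.3809 = -0.3509. [A⁻]/[HA] = 10^(-0.3509) = 0.446

[A⁻]/[HA] = 0.446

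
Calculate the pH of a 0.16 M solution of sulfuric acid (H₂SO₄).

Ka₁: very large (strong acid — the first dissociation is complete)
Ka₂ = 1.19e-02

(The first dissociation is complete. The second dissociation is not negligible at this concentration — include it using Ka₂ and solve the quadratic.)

First dissociation is complete: [H⁺]₀ = [HSO₄⁻]₀ = C = 0.16 M. Second dissociation HSO₄⁻ ⇌ H⁺ + SO₄²⁻: let x = [SO₄²⁻]. Ka₂ = (C + x)·x / (C − x) = 1.19e-02 → x² + (C + Ka₂)·x − Ka₂·C = 0 → x² + 0.17190·x − 1.904e-03 = 0. x = (−0.17190 + √(0.17190² + 4 × 1.904e-03)) / 2 = 1.0442e-02 M. [H⁺] = C + x = 0.16 + 1.0442e-02 = 1.7044e-01 M. pH = -log(1.7044e-01) = 0.77.

pH = 0.77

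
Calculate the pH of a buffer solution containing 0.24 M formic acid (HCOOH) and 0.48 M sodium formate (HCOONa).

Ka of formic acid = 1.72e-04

pKa = -log(1.72e-04) = 3.76. pH = pKa + log([A⁻]/[HA]) = 3.76 + log(0.48/0.24)

pH = 4.07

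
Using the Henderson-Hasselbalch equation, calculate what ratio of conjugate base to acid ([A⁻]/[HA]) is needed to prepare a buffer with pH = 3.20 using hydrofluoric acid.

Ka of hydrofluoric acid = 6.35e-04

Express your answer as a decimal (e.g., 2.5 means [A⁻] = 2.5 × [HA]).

pKa = -log(6.35e-04) = 3.1972. pH = pKa + log([A⁻]/[HA]), so log([A⁻]/[HA]) = pH − pKa = 3.20 − 3.1972 = 0.0028. [A⁻]/[HA] = 10^(0.0028) = 1.01

[A⁻]/[HA] = 1.01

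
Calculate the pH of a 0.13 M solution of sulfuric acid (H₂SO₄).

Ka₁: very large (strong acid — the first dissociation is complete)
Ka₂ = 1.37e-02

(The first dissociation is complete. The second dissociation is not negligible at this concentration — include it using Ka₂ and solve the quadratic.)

First dissociation is complete: [H⁺]₀ = [HSO₄⁻]₀ = C = 0.13 M. Second dissociation HSO₄⁻ ⇌ H⁺ + SO₄²⁻: let x = [SO₄²⁻]. Ka₂ = (C + x)·x / (C − x) = 1.37e-02 → x² + (C + Ka₂)·x − Ka₂·C = 0 → x² + 0.14370·x − 1.781e-03 = 0. x = (−0.14370 + √(0.14370² + 4 × 1.781e-03)) / 2 = 1.1477e-02 M. [H⁺] = C + x = 0.13 + 1.1477e-02 = 1.4148e-01 M. pH = -log(1.4148e-01) = 0.85.

pH = 0.85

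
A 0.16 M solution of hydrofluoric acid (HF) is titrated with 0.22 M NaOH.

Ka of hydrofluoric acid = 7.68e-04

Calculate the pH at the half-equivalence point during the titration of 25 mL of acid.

At half-equivalence [HA] = [A⁻], so Henderson-Hasselbalch gives pH = pKa = -log(7.68e-04) = 3.11.

pH = pKa = 3.11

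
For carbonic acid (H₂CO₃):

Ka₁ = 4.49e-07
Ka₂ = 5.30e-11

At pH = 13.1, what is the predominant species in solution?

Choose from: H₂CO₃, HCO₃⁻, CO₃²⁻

pKa₁ = 6.35, pKa₂ = 10.28. For a polyprotic acid the predominant species crosses at each pKa: below pKa_n the protonated form dominates, above it the deprotonated form does. At pH = 13.1, the predominant species is CO₃²⁻.

CO₃²⁻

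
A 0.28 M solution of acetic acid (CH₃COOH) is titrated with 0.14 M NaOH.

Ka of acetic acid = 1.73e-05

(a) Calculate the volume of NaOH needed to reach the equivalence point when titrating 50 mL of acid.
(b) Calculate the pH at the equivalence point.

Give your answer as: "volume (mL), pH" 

moles acid = 0.28 × 50/1000 = 0.014 mol; V_base = moles/0.14 × 1000 = 100.0 mL. At equivalence only the conjugate base is present: [A⁻] = 0.014/0.150 = 9.3333e-02 M. Kb = Kw/Ka = 5.78e-10; [OH⁻] = √(Kb × [A⁻]) = 7.3451e-06; pOH = 5.13; pH = 14 - pOH = 8.87.

V = 100.0 mL, pH = 8.87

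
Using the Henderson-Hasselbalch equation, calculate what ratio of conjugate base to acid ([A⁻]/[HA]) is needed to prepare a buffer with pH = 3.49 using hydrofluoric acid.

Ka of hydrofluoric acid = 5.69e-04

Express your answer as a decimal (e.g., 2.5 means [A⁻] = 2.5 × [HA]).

pKa = -log(5.69e-04) = 3.2449. pH = pKa + log([A⁻]/[HA]), so log([A⁻]/[HA]) = pH − pKa = 3.49 − 3.2449 = 0.2451. [A⁻]/[HA] = 10^(0.2451) = 1.76

[A⁻]/[HA] = 1.76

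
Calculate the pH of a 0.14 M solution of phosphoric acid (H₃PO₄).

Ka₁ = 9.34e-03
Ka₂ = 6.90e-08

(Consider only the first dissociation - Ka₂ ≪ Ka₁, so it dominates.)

First dissociation dominates. From Ka₁ = [H⁺][HA⁻]/[H₂A], x² + Ka₁·x − Ka₁·C = 0 with C = 0.14 M and Ka₁ = 9.34e-03. Solving: [H⁺] = (−Ka₁ + √(Ka₁² + 4·Ka₁·C)) / 2 = 3.1791e-02 M. pH = -log(3.1791e-02) = 1.50.

pH = 1.50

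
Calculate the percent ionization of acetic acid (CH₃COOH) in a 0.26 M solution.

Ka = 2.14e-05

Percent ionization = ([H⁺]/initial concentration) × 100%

Using Ka equilibrium: x² + Ka×x - Ka×C = 0. Solving: [H⁺] = 2.3481e-03. Percent = (2.3481e-03/0.26) × 100

Percent ionization = 0.903%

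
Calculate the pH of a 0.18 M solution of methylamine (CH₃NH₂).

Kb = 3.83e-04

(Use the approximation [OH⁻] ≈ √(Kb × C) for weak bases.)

[OH⁻] = √(Kb × C) = √(3.83e-04 × 0.18) = 8.3030e-03. pOH = 2.08, pH = 14 - pOH

pH = 11.92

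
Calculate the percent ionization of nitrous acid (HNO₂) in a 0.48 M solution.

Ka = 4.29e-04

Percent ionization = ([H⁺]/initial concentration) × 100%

Using Ka equilibrium: x² + Ka×x - Ka×C = 0. Solving: [H⁺] = 1.4137e-02. Percent = (1.4137e-02/0.48) × 100

Percent ionization = 2.95%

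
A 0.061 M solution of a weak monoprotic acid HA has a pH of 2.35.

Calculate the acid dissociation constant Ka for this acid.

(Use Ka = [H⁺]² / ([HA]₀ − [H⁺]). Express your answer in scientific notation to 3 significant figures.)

[H⁺] = 10^(−pH) = 10^(−2.35) = 4.467e-03 M. For HA ⇌ H⁺ + A⁻, Ka = [H⁺][A⁻]/[HA] = [H⁺]² / ([HA]₀ − [H⁺]) = (4.467e-03)² / (0.061 − 4.467e-03) = 3.53e-04.

K_a = 3.53e-04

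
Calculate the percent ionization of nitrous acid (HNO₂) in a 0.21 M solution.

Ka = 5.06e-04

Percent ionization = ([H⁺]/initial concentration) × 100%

Using Ka equilibrium: x² + Ka×x - Ka×C = 0. Solving: [H⁺] = 1.0058e-02. Percent = (1.0058e-02/0.21) × 100

Percent ionization = 4.79%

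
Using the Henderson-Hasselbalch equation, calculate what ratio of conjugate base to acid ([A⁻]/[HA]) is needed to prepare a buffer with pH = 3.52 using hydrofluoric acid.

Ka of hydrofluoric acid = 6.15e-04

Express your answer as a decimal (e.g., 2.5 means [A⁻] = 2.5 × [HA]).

pKa = -log(6.15e-04) = 3.2111. pH = pKa + log([A⁻]/[HA]), so log([A⁻]/[HA]) = pH − pKa = 3.52 − 3.2111 = 0.3089. [A⁻]/[HA] = 10^(0.3089) = 2.04

[A⁻]/[HA] = 2.04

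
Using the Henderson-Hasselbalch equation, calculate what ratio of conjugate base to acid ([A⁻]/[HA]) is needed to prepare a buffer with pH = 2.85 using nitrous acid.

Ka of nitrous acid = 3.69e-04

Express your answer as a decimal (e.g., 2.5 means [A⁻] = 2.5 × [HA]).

pKa = -log(3.69e-04) = 3.4330. pH = pKa + log([A⁻]/[HA]), so log([A⁻]/[HA]) = pH − pKa = 2.85 − 3.4330 = -0.5830. [A⁻]/[HA] = 10^(-0.5830) = 0.261

[A⁻]/[HA] = 0.261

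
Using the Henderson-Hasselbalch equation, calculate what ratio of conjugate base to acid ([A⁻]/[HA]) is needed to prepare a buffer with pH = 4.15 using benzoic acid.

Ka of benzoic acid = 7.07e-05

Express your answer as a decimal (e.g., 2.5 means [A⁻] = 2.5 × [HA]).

pKa = -log(7.07e-05) = 4.1506. pH = pKa + log([A⁻]/[HA]), so log([A⁻]/[HA]) = pH − pKa = 4.15 − 4.1506 = -0.0006. [A⁻]/[HA] = 10^(-0.0006) = 0.999

[A⁻]/[HA] = 0.999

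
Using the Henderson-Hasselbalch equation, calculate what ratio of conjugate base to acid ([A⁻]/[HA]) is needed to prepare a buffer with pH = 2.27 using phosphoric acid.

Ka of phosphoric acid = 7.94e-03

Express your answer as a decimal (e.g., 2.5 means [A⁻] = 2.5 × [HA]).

pKa = -log(7.94e-03) = 2.1002. pH = pKa + log([A⁻]/[HA]), so log([A⁻]/[HA]) = pH − pKa = 2.27 − 2.1002 = 0.1698. [A⁻]/[HA] = 10^(0.1698) = 1.48

[A⁻]/[HA] = 1.48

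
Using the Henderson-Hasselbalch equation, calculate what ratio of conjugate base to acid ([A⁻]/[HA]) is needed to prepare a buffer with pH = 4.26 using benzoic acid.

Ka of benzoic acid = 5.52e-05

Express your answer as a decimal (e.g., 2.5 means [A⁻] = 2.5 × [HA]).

pKa = -log(5.52e-05) = 4.2581. pH = pKa + log([A⁻]/[HA]), so log([A⁻]/[HA]) = pH − pKa = 4.26 − 4.2581 = 0.0019. [A⁻]/[HA] = 10^(0.0019) = 1.00

[A⁻]/[HA] = 1.00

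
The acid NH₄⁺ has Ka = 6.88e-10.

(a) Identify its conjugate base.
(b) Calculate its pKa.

(a) The conjugate base is formed by removing one H⁺ from NH₄⁺, giving NH₃. (b) pKa = -log(Ka) = -log(6.88e-10) = 9.16.

Conjugate base: NH₃; pK_a = 9.16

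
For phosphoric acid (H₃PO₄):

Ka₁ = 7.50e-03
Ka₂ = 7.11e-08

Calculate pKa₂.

pKa₂ = -log(Ka₂) = -log(7.11e-08) = 7.15.

pK_{a2} = 7.15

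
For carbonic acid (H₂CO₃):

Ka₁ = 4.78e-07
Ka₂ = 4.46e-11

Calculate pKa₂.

pKa₂ = -log(Ka₂) = -log(4.46e-11) = 10.35.

pK_{a2} = 10.35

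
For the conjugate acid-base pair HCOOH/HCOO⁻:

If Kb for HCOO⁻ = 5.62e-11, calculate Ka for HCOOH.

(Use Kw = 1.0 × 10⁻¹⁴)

For a conjugate pair Ka × Kb = Kw, so Ka = Kw/Kb = 1.0 × 10⁻¹⁴ / 5.62e-11 = 1.78e-04.

K_a = 1.78e-04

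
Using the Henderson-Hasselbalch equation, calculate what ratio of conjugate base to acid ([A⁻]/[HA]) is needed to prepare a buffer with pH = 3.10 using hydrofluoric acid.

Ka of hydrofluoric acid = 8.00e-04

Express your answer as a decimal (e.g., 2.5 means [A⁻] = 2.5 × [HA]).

pKa = -log(8.00e-04) = 3.0969. pH = pKa + log([A⁻]/[HA]), so log([A⁻]/[HA]) = pH − pKa = 3.10 − 3.0969 = 0.0031. [A⁻]/[HA] = 10^(0.0031) = 1.01

[A⁻]/[HA] = 1.01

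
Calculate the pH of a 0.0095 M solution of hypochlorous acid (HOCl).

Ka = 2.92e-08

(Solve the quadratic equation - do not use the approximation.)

x² + Ka×x - Ka×C = 0. Using quadratic formula: [H⁺] = 1.6641e-05

pH = 4.78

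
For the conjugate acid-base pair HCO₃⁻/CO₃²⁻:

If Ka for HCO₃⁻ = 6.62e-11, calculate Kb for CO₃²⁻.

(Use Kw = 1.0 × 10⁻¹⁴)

For a conjugate pair Ka × Kb = Kw, so Kb = Kw/Ka = 1.0 × 10⁻¹⁴ / 6.62e-11 = 1.51e-04.

K_b = 1.51e-04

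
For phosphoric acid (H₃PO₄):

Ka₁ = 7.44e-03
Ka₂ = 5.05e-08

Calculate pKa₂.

pKa₂ = -log(Ka₂) = -log(5.05e-08) = 7.30.

pK_{a2} = 7.30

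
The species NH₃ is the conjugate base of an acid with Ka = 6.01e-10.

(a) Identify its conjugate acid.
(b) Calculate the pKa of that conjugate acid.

(a) The conjugate acid is formed by adding one H⁺ to NH₃, giving NH₄⁺. (b) pKa = -log(Ka) = -log(6.01e-10) = 9.22.

Conjugate acid: NH₄⁺; pK_a = 9.22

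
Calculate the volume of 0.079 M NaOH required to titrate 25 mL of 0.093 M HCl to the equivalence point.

At equivalence: moles acid = moles base. moles HCl = 0.093 × 25/1000 = 0.002325 mol. V_base = moles / 0.079 × 1000 = 29.4 mL.

V_{base} = 29.4 mL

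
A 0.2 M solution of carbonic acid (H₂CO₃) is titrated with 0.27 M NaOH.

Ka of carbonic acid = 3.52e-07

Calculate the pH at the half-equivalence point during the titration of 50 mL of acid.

At half-equivalence [HA] = [A⁻], so Henderson-Hasselbalch gives pH = pKa = -log(3.52e-07) = 6.45.

pH = pKa = 6.45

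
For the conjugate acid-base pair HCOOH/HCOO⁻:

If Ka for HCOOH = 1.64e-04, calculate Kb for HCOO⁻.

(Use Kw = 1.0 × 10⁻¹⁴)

For a conjugate pair Ka × Kb = Kw, so Kb = Kw/Ka = 1.0 × 10⁻¹⁴ / 1.64e-04 = 6.10e-11.

K_b = 6.10e-11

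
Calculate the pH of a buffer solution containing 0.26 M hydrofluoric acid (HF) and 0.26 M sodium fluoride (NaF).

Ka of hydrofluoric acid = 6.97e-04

pKa = -log(6.97e-04) = 3.16. pH = pKa + log([A⁻]/[HA]) = 3.16 + log(0.26/0.26)

pH = 3.16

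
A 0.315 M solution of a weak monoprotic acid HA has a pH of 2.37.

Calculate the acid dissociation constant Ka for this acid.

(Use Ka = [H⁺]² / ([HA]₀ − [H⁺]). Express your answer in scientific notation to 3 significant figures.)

[H⁺] = 10^(−pH) = 10^(−2.37) = 4.266e-03 M. For HA ⇌ H⁺ + A⁻, Ka = [H⁺][A⁻]/[HA] = [H⁺]² / ([HA]₀ − [H⁺]) = (4.266e-03)² / (0.315 − 4.266e-03) = 5.86e-05.

K_a = 5.86e-05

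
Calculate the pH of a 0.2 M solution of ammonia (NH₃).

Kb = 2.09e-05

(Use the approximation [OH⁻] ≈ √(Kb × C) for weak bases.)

[OH⁻] = √(Kb × C) = √(2.09e-05 × 0.2) = 2.0445e-03. pOH = 2.69, pH = 14 - pOH

pH = 11.31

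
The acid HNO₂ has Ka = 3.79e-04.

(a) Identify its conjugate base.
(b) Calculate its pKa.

(a) The conjugate base is formed by removing one H⁺ from HNO₂, giving NO₂⁻. (b) pKa = -log(Ka) = -log(3.79e-04) = 3.42.

Conjugate base: NO₂⁻; pK_a = 3.42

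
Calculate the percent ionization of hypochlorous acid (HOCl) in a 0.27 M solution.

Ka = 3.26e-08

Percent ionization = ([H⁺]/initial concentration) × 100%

Using Ka equilibrium: x² + Ka×x - Ka×C = 0. Solving: [H⁺] = 9.3803e-05. Percent = (9.3803e-05/0.27) × 100

Percent ionization = 0.0347%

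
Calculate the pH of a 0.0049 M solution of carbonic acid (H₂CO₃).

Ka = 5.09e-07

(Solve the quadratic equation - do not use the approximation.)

x² + Ka×x - Ka×C = 0. Using quadratic formula: [H⁺] = 4.9687e-05

pH = 4.30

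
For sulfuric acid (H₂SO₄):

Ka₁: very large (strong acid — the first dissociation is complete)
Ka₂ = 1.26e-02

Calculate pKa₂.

pKa₂ = -log(Ka₂) = -log(1.26e-02) = 1.90.

pK_{a2} = 1.90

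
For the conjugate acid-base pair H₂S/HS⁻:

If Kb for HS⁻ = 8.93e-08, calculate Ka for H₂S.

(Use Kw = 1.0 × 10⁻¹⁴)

For a conjugate pair Ka × Kb = Kw, so Ka = Kw/Kb = 1.0 × 10⁻¹⁴ / 8.93e-08 = 1.12e-07.

K_a = 1.12e-07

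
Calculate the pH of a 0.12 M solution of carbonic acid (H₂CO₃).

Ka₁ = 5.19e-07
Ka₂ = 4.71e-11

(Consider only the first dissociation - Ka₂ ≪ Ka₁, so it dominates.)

First dissociation dominates. From Ka₁ = [H⁺][HA⁻]/[H₂A], x² + Ka₁·x − Ka₁·C = 0 with C = 0.12 M and Ka₁ = 5.19e-07. Solving: [H⁺] = (−Ka₁ + √(Ka₁² + 4·Ka₁·C)) / 2 = 2.4930e-04 M. pH = -log(2.4930e-04) = 3.60.

pH = 3.60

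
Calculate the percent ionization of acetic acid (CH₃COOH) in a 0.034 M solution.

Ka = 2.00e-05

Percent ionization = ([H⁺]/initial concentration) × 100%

Using Ka equilibrium: x² + Ka×x - Ka×C = 0. Solving: [H⁺] = 8.1468e-04. Percent = (8.1468e-04/0.034) × 100

Percent ionization = 2.4%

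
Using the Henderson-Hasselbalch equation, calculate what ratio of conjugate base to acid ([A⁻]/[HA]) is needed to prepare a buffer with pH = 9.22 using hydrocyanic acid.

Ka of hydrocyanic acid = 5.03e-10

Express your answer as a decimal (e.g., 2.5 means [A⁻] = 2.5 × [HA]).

pKa = -log(5.03e-10) = 9.2984. pH = pKa + log([A⁻]/[HA]), so log([A⁻]/[HA]) = pH − pKa = 9.22 − 9.2984 = -0.0784. [A⁻]/[HA] = 10^(-0.0784) = 0.835

[A⁻]/[HA] = 0.835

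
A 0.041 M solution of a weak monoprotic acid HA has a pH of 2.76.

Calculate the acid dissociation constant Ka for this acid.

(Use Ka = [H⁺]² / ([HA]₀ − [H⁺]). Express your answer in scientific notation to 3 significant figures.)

[H⁺] = 10^(−pH) = 10^(−2.76) = 1.738e-03 M. For HA ⇌ H⁺ + A⁻, Ka = [H⁺][A⁻]/[HA] = [H⁺]² / ([HA]₀ − [H⁺]) = (1.738e-03)² / (0.041 − 1.738e-03) = 7.69e-05.

K_a = 7.69e-05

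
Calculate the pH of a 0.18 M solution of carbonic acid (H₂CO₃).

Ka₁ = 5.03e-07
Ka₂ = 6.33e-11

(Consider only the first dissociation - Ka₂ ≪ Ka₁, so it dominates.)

First dissociation dominates. From Ka₁ = [H⁺][HA⁻]/[H₂A], x² + Ka₁·x − Ka₁·C = 0 with C = 0.18 M and Ka₁ = 5.03e-07. Solving: [H⁺] = (−Ka₁ + √(Ka₁² + 4·Ka₁·C)) / 2 = 3.0065e-04 M. pH = -log(3.0065e-04) = 3.52.

pH = 3.52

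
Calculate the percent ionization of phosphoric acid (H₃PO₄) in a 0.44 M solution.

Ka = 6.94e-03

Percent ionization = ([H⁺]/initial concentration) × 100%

Using Ka equilibrium: x² + Ka×x - Ka×C = 0. Solving: [H⁺] = 5.1898e-02. Percent = (5.1898e-02/0.44) × 100

Percent ionization = 11.8%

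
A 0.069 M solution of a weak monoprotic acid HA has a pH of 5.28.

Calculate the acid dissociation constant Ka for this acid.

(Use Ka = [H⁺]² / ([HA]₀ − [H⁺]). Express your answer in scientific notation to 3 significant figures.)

[H⁺] = 10^(−pH) = 10^(−5.28) = 5.248e-06 M. For HA ⇌ H⁺ + A⁻, Ka = [H⁺][A⁻]/[HA] = [H⁺]² / ([HA]₀ − [H⁺]) = (5.248e-06)² / (0.069 − 5.248e-06) = 3.99e-10.

K_a = 3.99e-10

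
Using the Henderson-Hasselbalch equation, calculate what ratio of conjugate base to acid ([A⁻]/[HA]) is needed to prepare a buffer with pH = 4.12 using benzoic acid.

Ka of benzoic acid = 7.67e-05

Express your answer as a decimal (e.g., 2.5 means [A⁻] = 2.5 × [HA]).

pKa = -log(7.67e-05) = 4.1152. pH = pKa + log([A⁻]/[HA]), so log([A⁻]/[HA]) = pH − pKa = 4.12 − 4.1152 = 0.0048. [A⁻]/[HA] = 10^(0.0048) = 1.01

[A⁻]/[HA] = 1.01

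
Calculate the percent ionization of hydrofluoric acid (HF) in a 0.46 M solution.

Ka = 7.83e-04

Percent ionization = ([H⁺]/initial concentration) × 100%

Using Ka equilibrium: x² + Ka×x - Ka×C = 0. Solving: [H⁺] = 1.8591e-02. Percent = (1.8591e-02/0.46) × 100

Percent ionization = 4.04%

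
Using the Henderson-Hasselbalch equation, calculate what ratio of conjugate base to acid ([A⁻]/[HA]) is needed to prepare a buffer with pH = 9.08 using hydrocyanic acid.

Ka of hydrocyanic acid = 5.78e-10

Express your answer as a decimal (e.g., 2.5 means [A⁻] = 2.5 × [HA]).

pKa = -log(5.78e-10) = 9.2381. pH = pKa + log([A⁻]/[HA]), so log([A⁻]/[HA]) = pH − pKa = 9.08 − 9.2381 = -0.1581. [A⁻]/[HA] = 10^(-0.1581) = 0.695

[A⁻]/[HA] = 0.695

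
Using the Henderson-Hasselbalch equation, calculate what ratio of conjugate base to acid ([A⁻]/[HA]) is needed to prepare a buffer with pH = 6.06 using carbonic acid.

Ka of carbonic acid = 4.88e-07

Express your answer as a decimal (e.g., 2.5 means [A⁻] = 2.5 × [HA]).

pKa = -log(4.88e-07) = 6.3116. pH = pKa + log([A⁻]/[HA]), so log([A⁻]/[HA]) = pH − pKa = 6.06 − 6.3116 = -0.2516. [A⁻]/[HA] = 10^(-0.2516) = 0.560

[A⁻]/[HA] = 0.560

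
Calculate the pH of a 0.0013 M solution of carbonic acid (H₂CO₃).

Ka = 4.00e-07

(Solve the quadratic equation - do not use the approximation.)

x² + Ka×x - Ka×C = 0. Using quadratic formula: [H⁺] = 2.2604e-05

pH = 4.65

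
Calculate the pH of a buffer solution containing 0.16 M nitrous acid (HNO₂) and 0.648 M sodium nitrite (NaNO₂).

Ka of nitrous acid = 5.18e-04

pKa = -log(5.18e-04) = 3.29. pH = pKa + log([A⁻]/[HA]) = 3.29 + log(0.648/0.16)

pH = 3.89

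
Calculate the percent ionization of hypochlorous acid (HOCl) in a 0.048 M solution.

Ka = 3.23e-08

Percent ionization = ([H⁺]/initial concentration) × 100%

Using Ka equilibrium: x² + Ka×x - Ka×C = 0. Solving: [H⁺] = 3.9359e-05. Percent = (3.9359e-05/0.048) × 100

Percent ionization = 0.082%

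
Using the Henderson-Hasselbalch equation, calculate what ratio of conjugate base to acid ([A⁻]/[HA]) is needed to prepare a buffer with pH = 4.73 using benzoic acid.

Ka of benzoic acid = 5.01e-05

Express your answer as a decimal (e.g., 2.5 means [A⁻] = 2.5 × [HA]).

pKa = -log(5.01e-05) = 4.3002. pH = pKa + log([A⁻]/[HA]), so log([A⁻]/[HA]) = pH − pKa = 4.73 − 4.3002 = 0.4298. [A⁻]/[HA] = 10^(0.4298) = 2.69

[A⁻]/[HA] = 2.69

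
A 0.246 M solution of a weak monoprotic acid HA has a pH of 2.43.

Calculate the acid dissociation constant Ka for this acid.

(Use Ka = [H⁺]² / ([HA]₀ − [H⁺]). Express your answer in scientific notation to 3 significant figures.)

[H⁺] = 10^(−pH) = 10^(−2.43) = 3.715e-03 M. For HA ⇌ H⁺ + A⁻, Ka = [H⁺][A⁻]/[HA] = [H⁺]² / ([HA]₀ − [H⁺]) = (3.715e-03)² / (0.246 − 3.715e-03) = 5.70e-05.

K_a = 5.70e-05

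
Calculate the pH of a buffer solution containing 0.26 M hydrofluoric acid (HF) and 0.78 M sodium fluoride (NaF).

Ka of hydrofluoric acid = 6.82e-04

pKa = -log(6.82e-04) = 3.17. pH = pKa + log([A⁻]/[HA]) = 3.17 + log(0.78/0.26)

pH = 3.64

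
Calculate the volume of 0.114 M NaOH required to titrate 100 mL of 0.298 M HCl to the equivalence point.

At equivalence: moles acid = moles base. moles HCl = 0.298 × 100/1000 = 0.0298 mol. V_base = moles / 0.114 × 1000 = 261.4 mL.

V_{base} = 261.4 mL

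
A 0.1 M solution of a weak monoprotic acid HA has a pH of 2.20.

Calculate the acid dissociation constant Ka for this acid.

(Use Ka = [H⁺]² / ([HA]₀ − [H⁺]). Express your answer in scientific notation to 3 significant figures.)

[H⁺] = 10^(−pH) = 10^(−2.20) = 6.310e-03 M. For HA ⇌ H⁺ + A⁻, Ka = [H⁺][A⁻]/[HA] = [H⁺]² / ([HA]₀ − [H⁺]) = (6.310e-03)² / (0.1 − 6.310e-03) = 4.25e-04.

K_a = 4.25e-04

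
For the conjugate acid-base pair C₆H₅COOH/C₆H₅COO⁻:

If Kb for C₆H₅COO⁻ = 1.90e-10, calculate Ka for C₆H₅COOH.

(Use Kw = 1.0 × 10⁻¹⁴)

For a conjugate pair Ka × Kb = Kw, so Ka = Kw/Kb = 1.0 × 10⁻¹⁴ / 1.90e-10 = 5.26e-05.

K_a = 5.26e-05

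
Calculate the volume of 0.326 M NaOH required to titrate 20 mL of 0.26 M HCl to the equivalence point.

At equivalence: moles acid = moles base. moles HCl = 0.26 × 20/1000 = 0.0052 mol. V_base = moles / 0.326 × 1000 = 16.0 mL.

V_{base} = 16.0 mL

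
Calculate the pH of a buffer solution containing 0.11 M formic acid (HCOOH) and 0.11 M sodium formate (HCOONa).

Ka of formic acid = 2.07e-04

pKa = -log(2.07e-04) = 3.68. pH = pKa + log([A⁻]/[HA]) = 3.68 + log(0.11/0.11)

pH = 3.68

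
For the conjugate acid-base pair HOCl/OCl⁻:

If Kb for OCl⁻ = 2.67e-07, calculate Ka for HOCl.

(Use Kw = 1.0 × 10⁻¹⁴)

For a conjugate pair Ka × Kb = Kw, so Ka = Kw/Kb = 1.0 × 10⁻¹⁴ / 2.67e-07 = 3.75e-08.

K_a = 3.75e-08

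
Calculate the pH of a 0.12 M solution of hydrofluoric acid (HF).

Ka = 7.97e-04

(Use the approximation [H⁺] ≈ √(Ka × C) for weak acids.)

[H⁺] = √(Ka × C) = √(7.97e-04 × 0.12) = 9.7796e-03. pH = -log(9.7796e-03)

pH = 2.01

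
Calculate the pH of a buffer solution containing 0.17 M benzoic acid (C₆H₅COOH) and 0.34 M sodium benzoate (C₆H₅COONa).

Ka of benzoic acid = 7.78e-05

pKa = -log(7.78e-05) = 4.11. pH = pKa + log([A⁻]/[HA]) = 4.11 + log(0.34/0.17)

pH = 4.41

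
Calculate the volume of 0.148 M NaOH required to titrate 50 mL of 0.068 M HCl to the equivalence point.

At equivalence: moles acid = moles base. moles HCl = 0.068 × 50/1000 = 0.0034 mol. V_base = moles / 0.148 × 1000 = 23.0 mL.

V_{base} = 23.0 mL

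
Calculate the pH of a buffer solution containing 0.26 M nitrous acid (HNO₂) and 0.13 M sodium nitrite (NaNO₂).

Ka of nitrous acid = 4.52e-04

pKa = -log(4.52e-04) = 3.34. pH = pKa + log([A⁻]/[HA]) = 3.34 + log(0.13/0.26)

pH = 3.04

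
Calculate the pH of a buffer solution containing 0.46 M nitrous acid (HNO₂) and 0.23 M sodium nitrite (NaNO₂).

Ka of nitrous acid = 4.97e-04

pKa = -log(4.97e-04) = 3.30. pH = pKa + log([A⁻]/[HA]) = 3.30 + log(0.23/0.46)

pH = 3.00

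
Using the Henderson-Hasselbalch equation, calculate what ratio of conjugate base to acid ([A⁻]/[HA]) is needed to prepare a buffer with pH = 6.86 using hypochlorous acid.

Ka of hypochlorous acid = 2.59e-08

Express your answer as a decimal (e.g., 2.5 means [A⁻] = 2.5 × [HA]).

pKa = -log(2.59e-08) = 7.5867. pH = pKa + log([A⁻]/[HA]), so log([A⁻]/[HA]) = pH − pKa = 6.86 − 7.5867 = -0.7267. [A⁻]/[HA] = 10^(-0.7267) = 0.188

[A⁻]/[HA] = 0.188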